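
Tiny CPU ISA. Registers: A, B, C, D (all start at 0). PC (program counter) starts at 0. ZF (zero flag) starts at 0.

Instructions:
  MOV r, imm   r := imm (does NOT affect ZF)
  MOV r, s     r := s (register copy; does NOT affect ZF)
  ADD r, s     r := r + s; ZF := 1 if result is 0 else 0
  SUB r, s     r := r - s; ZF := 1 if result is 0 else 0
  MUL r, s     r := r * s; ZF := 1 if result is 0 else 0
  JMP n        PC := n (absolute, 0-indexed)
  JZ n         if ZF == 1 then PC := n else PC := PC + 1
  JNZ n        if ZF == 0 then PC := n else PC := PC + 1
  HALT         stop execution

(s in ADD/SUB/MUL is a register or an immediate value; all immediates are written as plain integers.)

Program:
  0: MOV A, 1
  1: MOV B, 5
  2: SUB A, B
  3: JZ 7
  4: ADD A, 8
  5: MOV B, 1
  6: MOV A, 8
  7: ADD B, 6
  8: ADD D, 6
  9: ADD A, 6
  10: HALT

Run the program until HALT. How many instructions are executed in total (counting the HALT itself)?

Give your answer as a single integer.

Answer: 11

Derivation:
Step 1: PC=0 exec 'MOV A, 1'. After: A=1 B=0 C=0 D=0 ZF=0 PC=1
Step 2: PC=1 exec 'MOV B, 5'. After: A=1 B=5 C=0 D=0 ZF=0 PC=2
Step 3: PC=2 exec 'SUB A, B'. After: A=-4 B=5 C=0 D=0 ZF=0 PC=3
Step 4: PC=3 exec 'JZ 7'. After: A=-4 B=5 C=0 D=0 ZF=0 PC=4
Step 5: PC=4 exec 'ADD A, 8'. After: A=4 B=5 C=0 D=0 ZF=0 PC=5
Step 6: PC=5 exec 'MOV B, 1'. After: A=4 B=1 C=0 D=0 ZF=0 PC=6
Step 7: PC=6 exec 'MOV A, 8'. After: A=8 B=1 C=0 D=0 ZF=0 PC=7
Step 8: PC=7 exec 'ADD B, 6'. After: A=8 B=7 C=0 D=0 ZF=0 PC=8
Step 9: PC=8 exec 'ADD D, 6'. After: A=8 B=7 C=0 D=6 ZF=0 PC=9
Step 10: PC=9 exec 'ADD A, 6'. After: A=14 B=7 C=0 D=6 ZF=0 PC=10
Step 11: PC=10 exec 'HALT'. After: A=14 B=7 C=0 D=6 ZF=0 PC=10 HALTED
Total instructions executed: 11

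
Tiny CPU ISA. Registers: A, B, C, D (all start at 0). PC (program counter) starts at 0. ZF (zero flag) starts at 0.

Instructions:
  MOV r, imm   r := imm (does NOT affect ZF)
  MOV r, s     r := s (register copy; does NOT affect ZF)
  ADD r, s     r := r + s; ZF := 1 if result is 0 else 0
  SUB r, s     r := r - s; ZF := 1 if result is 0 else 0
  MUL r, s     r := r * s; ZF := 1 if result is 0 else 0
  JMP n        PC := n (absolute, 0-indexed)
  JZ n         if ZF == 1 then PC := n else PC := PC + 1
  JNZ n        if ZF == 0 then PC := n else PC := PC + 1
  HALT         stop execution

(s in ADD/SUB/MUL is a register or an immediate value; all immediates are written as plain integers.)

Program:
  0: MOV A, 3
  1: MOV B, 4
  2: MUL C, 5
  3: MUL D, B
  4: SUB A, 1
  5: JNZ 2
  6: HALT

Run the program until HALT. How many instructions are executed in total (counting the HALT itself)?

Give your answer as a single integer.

Answer: 15

Derivation:
Step 1: PC=0 exec 'MOV A, 3'. After: A=3 B=0 C=0 D=0 ZF=0 PC=1
Step 2: PC=1 exec 'MOV B, 4'. After: A=3 B=4 C=0 D=0 ZF=0 PC=2
Step 3: PC=2 exec 'MUL C, 5'. After: A=3 B=4 C=0 D=0 ZF=1 PC=3
Step 4: PC=3 exec 'MUL D, B'. After: A=3 B=4 C=0 D=0 ZF=1 PC=4
Step 5: PC=4 exec 'SUB A, 1'. After: A=2 B=4 C=0 D=0 ZF=0 PC=5
Step 6: PC=5 exec 'JNZ 2'. After: A=2 B=4 C=0 D=0 ZF=0 PC=2
Step 7: PC=2 exec 'MUL C, 5'. After: A=2 B=4 C=0 D=0 ZF=1 PC=3
Step 8: PC=3 exec 'MUL D, B'. After: A=2 B=4 C=0 D=0 ZF=1 PC=4
Step 9: PC=4 exec 'SUB A, 1'. After: A=1 B=4 C=0 D=0 ZF=0 PC=5
Step 10: PC=5 exec 'JNZ 2'. After: A=1 B=4 C=0 D=0 ZF=0 PC=2
Step 11: PC=2 exec 'MUL C, 5'. After: A=1 B=4 C=0 D=0 ZF=1 PC=3
Step 12: PC=3 exec 'MUL D, B'. After: A=1 B=4 C=0 D=0 ZF=1 PC=4
Step 13: PC=4 exec 'SUB A, 1'. After: A=0 B=4 C=0 D=0 ZF=1 PC=5
Step 14: PC=5 exec 'JNZ 2'. After: A=0 B=4 C=0 D=0 ZF=1 PC=6
Step 15: PC=6 exec 'HALT'. After: A=0 B=4 C=0 D=0 ZF=1 PC=6 HALTED
Total instructions executed: 15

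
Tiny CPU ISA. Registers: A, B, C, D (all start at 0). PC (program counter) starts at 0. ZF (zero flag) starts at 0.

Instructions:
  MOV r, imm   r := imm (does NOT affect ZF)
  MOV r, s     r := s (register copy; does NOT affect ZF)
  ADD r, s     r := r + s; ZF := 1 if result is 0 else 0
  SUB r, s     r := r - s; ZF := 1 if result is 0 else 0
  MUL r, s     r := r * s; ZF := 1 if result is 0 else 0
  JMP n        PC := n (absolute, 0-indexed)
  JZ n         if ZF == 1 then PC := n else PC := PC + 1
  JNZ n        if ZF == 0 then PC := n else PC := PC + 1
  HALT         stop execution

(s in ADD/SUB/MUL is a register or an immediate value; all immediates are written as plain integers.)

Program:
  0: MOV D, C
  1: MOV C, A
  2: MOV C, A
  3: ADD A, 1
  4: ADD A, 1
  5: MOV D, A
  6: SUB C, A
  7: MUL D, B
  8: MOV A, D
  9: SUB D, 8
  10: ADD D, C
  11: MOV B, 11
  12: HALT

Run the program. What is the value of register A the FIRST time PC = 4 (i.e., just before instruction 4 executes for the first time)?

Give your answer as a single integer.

Step 1: PC=0 exec 'MOV D, C'. After: A=0 B=0 C=0 D=0 ZF=0 PC=1
Step 2: PC=1 exec 'MOV C, A'. After: A=0 B=0 C=0 D=0 ZF=0 PC=2
Step 3: PC=2 exec 'MOV C, A'. After: A=0 B=0 C=0 D=0 ZF=0 PC=3
Step 4: PC=3 exec 'ADD A, 1'. After: A=1 B=0 C=0 D=0 ZF=0 PC=4
First time PC=4: A=1

1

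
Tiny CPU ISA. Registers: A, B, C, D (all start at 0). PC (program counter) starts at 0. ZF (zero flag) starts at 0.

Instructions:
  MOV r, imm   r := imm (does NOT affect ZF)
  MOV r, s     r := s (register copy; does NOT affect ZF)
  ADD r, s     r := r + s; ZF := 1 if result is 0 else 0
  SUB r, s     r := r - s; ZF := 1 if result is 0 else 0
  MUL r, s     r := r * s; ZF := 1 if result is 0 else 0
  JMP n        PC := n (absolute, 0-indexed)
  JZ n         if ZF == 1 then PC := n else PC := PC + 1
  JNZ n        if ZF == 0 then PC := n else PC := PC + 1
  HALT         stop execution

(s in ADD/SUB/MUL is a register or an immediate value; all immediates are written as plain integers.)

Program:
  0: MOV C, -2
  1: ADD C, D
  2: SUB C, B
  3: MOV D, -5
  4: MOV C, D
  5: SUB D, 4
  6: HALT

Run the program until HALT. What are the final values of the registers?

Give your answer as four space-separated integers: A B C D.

Answer: 0 0 -5 -9

Derivation:
Step 1: PC=0 exec 'MOV C, -2'. After: A=0 B=0 C=-2 D=0 ZF=0 PC=1
Step 2: PC=1 exec 'ADD C, D'. After: A=0 B=0 C=-2 D=0 ZF=0 PC=2
Step 3: PC=2 exec 'SUB C, B'. After: A=0 B=0 C=-2 D=0 ZF=0 PC=3
Step 4: PC=3 exec 'MOV D, -5'. After: A=0 B=0 C=-2 D=-5 ZF=0 PC=4
Step 5: PC=4 exec 'MOV C, D'. After: A=0 B=0 C=-5 D=-5 ZF=0 PC=5
Step 6: PC=5 exec 'SUB D, 4'. After: A=0 B=0 C=-5 D=-9 ZF=0 PC=6
Step 7: PC=6 exec 'HALT'. After: A=0 B=0 C=-5 D=-9 ZF=0 PC=6 HALTED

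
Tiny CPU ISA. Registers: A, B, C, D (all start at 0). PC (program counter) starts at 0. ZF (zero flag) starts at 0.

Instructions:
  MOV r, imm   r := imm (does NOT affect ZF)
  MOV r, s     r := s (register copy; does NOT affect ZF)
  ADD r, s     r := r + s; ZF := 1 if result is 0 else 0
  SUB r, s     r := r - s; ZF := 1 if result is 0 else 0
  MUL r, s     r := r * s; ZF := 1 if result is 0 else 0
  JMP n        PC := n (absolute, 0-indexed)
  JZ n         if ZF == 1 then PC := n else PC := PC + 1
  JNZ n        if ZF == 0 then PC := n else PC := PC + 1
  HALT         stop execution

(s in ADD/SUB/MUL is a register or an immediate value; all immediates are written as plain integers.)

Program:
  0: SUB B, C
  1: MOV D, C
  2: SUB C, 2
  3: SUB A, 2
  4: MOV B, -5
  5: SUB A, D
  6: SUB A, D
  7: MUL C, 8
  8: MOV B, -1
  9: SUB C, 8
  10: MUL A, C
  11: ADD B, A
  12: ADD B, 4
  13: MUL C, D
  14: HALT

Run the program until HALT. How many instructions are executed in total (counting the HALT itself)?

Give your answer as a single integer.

Step 1: PC=0 exec 'SUB B, C'. After: A=0 B=0 C=0 D=0 ZF=1 PC=1
Step 2: PC=1 exec 'MOV D, C'. After: A=0 B=0 C=0 D=0 ZF=1 PC=2
Step 3: PC=2 exec 'SUB C, 2'. After: A=0 B=0 C=-2 D=0 ZF=0 PC=3
Step 4: PC=3 exec 'SUB A, 2'. After: A=-2 B=0 C=-2 D=0 ZF=0 PC=4
Step 5: PC=4 exec 'MOV B, -5'. After: A=-2 B=-5 C=-2 D=0 ZF=0 PC=5
Step 6: PC=5 exec 'SUB A, D'. After: A=-2 B=-5 C=-2 D=0 ZF=0 PC=6
Step 7: PC=6 exec 'SUB A, D'. After: A=-2 B=-5 C=-2 D=0 ZF=0 PC=7
Step 8: PC=7 exec 'MUL C, 8'. After: A=-2 B=-5 C=-16 D=0 ZF=0 PC=8
Step 9: PC=8 exec 'MOV B, -1'. After: A=-2 B=-1 C=-16 D=0 ZF=0 PC=9
Step 10: PC=9 exec 'SUB C, 8'. After: A=-2 B=-1 C=-24 D=0 ZF=0 PC=10
Step 11: PC=10 exec 'MUL A, C'. After: A=48 B=-1 C=-24 D=0 ZF=0 PC=11
Step 12: PC=11 exec 'ADD B, A'. After: A=48 B=47 C=-24 D=0 ZF=0 PC=12
Step 13: PC=12 exec 'ADD B, 4'. After: A=48 B=51 C=-24 D=0 ZF=0 PC=13
Step 14: PC=13 exec 'MUL C, D'. After: A=48 B=51 C=0 D=0 ZF=1 PC=14
Step 15: PC=14 exec 'HALT'. After: A=48 B=51 C=0 D=0 ZF=1 PC=14 HALTED
Total instructions executed: 15

Answer: 15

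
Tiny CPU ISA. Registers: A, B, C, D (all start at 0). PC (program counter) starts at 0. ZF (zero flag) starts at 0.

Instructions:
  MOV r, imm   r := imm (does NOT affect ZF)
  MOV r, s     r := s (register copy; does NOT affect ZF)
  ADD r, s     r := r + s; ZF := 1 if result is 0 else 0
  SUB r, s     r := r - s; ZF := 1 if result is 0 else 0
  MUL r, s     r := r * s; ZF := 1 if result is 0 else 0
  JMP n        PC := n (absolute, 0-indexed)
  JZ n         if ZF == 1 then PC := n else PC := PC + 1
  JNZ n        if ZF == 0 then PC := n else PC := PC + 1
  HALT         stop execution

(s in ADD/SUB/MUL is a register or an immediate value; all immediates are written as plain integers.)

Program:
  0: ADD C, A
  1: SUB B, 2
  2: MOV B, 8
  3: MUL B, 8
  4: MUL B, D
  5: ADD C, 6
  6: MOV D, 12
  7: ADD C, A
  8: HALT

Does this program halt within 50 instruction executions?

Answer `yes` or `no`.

Answer: yes

Derivation:
Step 1: PC=0 exec 'ADD C, A'. After: A=0 B=0 C=0 D=0 ZF=1 PC=1
Step 2: PC=1 exec 'SUB B, 2'. After: A=0 B=-2 C=0 D=0 ZF=0 PC=2
Step 3: PC=2 exec 'MOV B, 8'. After: A=0 B=8 C=0 D=0 ZF=0 PC=3
Step 4: PC=3 exec 'MUL B, 8'. After: A=0 B=64 C=0 D=0 ZF=0 PC=4
Step 5: PC=4 exec 'MUL B, D'. After: A=0 B=0 C=0 D=0 ZF=1 PC=5
Step 6: PC=5 exec 'ADD C, 6'. After: A=0 B=0 C=6 D=0 ZF=0 PC=6
Step 7: PC=6 exec 'MOV D, 12'. After: A=0 B=0 C=6 D=12 ZF=0 PC=7
Step 8: PC=7 exec 'ADD C, A'. After: A=0 B=0 C=6 D=12 ZF=0 PC=8
Step 9: PC=8 exec 'HALT'. After: A=0 B=0 C=6 D=12 ZF=0 PC=8 HALTED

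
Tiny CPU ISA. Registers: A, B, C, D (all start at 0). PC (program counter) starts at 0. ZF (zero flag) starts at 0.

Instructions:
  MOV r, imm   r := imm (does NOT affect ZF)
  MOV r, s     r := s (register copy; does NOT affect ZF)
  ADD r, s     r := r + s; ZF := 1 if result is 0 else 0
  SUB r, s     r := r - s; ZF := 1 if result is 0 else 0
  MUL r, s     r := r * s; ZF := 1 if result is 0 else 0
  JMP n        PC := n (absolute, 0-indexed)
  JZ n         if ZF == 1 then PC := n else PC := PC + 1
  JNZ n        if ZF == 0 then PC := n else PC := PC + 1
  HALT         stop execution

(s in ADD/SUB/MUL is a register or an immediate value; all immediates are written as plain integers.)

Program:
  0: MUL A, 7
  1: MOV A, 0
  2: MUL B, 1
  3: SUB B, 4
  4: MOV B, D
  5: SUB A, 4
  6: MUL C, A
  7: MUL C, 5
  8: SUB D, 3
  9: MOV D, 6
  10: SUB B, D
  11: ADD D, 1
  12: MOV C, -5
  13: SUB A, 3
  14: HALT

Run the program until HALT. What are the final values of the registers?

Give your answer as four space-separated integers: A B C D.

Step 1: PC=0 exec 'MUL A, 7'. After: A=0 B=0 C=0 D=0 ZF=1 PC=1
Step 2: PC=1 exec 'MOV A, 0'. After: A=0 B=0 C=0 D=0 ZF=1 PC=2
Step 3: PC=2 exec 'MUL B, 1'. After: A=0 B=0 C=0 D=0 ZF=1 PC=3
Step 4: PC=3 exec 'SUB B, 4'. After: A=0 B=-4 C=0 D=0 ZF=0 PC=4
Step 5: PC=4 exec 'MOV B, D'. After: A=0 B=0 C=0 D=0 ZF=0 PC=5
Step 6: PC=5 exec 'SUB A, 4'. After: A=-4 B=0 C=0 D=0 ZF=0 PC=6
Step 7: PC=6 exec 'MUL C, A'. After: A=-4 B=0 C=0 D=0 ZF=1 PC=7
Step 8: PC=7 exec 'MUL C, 5'. After: A=-4 B=0 C=0 D=0 ZF=1 PC=8
Step 9: PC=8 exec 'SUB D, 3'. After: A=-4 B=0 C=0 D=-3 ZF=0 PC=9
Step 10: PC=9 exec 'MOV D, 6'. After: A=-4 B=0 C=0 D=6 ZF=0 PC=10
Step 11: PC=10 exec 'SUB B, D'. After: A=-4 B=-6 C=0 D=6 ZF=0 PC=11
Step 12: PC=11 exec 'ADD D, 1'. After: A=-4 B=-6 C=0 D=7 ZF=0 PC=12
Step 13: PC=12 exec 'MOV C, -5'. After: A=-4 B=-6 C=-5 D=7 ZF=0 PC=13
Step 14: PC=13 exec 'SUB A, 3'. After: A=-7 B=-6 C=-5 D=7 ZF=0 PC=14
Step 15: PC=14 exec 'HALT'. After: A=-7 B=-6 C=-5 D=7 ZF=0 PC=14 HALTED

Answer: -7 -6 -5 7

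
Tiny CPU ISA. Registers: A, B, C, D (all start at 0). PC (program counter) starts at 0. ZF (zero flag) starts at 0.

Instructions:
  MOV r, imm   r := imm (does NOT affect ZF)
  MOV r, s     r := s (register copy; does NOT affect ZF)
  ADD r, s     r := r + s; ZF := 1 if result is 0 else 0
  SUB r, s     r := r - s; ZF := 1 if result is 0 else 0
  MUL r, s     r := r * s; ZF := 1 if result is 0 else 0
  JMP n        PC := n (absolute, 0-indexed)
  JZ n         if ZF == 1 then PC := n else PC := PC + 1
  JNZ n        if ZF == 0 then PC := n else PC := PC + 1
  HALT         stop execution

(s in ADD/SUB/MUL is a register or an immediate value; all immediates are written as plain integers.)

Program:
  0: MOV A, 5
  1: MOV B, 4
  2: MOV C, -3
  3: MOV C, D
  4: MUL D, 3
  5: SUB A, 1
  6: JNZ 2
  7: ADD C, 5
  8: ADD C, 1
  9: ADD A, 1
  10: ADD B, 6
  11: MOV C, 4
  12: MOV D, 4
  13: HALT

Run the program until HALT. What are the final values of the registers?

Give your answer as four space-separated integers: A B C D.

Step 1: PC=0 exec 'MOV A, 5'. After: A=5 B=0 C=0 D=0 ZF=0 PC=1
Step 2: PC=1 exec 'MOV B, 4'. After: A=5 B=4 C=0 D=0 ZF=0 PC=2
Step 3: PC=2 exec 'MOV C, -3'. After: A=5 B=4 C=-3 D=0 ZF=0 PC=3
Step 4: PC=3 exec 'MOV C, D'. After: A=5 B=4 C=0 D=0 ZF=0 PC=4
Step 5: PC=4 exec 'MUL D, 3'. After: A=5 B=4 C=0 D=0 ZF=1 PC=5
Step 6: PC=5 exec 'SUB A, 1'. After: A=4 B=4 C=0 D=0 ZF=0 PC=6
Step 7: PC=6 exec 'JNZ 2'. After: A=4 B=4 C=0 D=0 ZF=0 PC=2
Step 8: PC=2 exec 'MOV C, -3'. After: A=4 B=4 C=-3 D=0 ZF=0 PC=3
Step 9: PC=3 exec 'MOV C, D'. After: A=4 B=4 C=0 D=0 ZF=0 PC=4
Step 10: PC=4 exec 'MUL D, 3'. After: A=4 B=4 C=0 D=0 ZF=1 PC=5
Step 11: PC=5 exec 'SUB A, 1'. After: A=3 B=4 C=0 D=0 ZF=0 PC=6
Step 12: PC=6 exec 'JNZ 2'. After: A=3 B=4 C=0 D=0 ZF=0 PC=2
Step 13: PC=2 exec 'MOV C, -3'. After: A=3 B=4 C=-3 D=0 ZF=0 PC=3
Step 14: PC=3 exec 'MOV C, D'. After: A=3 B=4 C=0 D=0 ZF=0 PC=4
Step 15: PC=4 exec 'MUL D, 3'. After: A=3 B=4 C=0 D=0 ZF=1 PC=5
Step 16: PC=5 exec 'SUB A, 1'. After: A=2 B=4 C=0 D=0 ZF=0 PC=6
Step 17: PC=6 exec 'JNZ 2'. After: A=2 B=4 C=0 D=0 ZF=0 PC=2
Step 18: PC=2 exec 'MOV C, -3'. After: A=2 B=4 C=-3 D=0 ZF=0 PC=3
Step 19: PC=3 exec 'MOV C, D'. After: A=2 B=4 C=0 D=0 ZF=0 PC=4
Step 20: PC=4 exec 'MUL D, 3'. After: A=2 B=4 C=0 D=0 ZF=1 PC=5
Step 21: PC=5 exec 'SUB A, 1'. After: A=1 B=4 C=0 D=0 ZF=0 PC=6
Step 22: PC=6 exec 'JNZ 2'. After: A=1 B=4 C=0 D=0 ZF=0 PC=2
Step 23: PC=2 exec 'MOV C, -3'. After: A=1 B=4 C=-3 D=0 ZF=0 PC=3
Step 24: PC=3 exec 'MOV C, D'. After: A=1 B=4 C=0 D=0 ZF=0 PC=4
Step 25: PC=4 exec 'MUL D, 3'. After: A=1 B=4 C=0 D=0 ZF=1 PC=5
Step 26: PC=5 exec 'SUB A, 1'. After: A=0 B=4 C=0 D=0 ZF=1 PC=6
Step 27: PC=6 exec 'JNZ 2'. After: A=0 B=4 C=0 D=0 ZF=1 PC=7
Step 28: PC=7 exec 'ADD C, 5'. After: A=0 B=4 C=5 D=0 ZF=0 PC=8
Step 29: PC=8 exec 'ADD C, 1'. After: A=0 B=4 C=6 D=0 ZF=0 PC=9
Step 30: PC=9 exec 'ADD A, 1'. After: A=1 B=4 C=6 D=0 ZF=0 PC=10
Step 31: PC=10 exec 'ADD B, 6'. After: A=1 B=10 C=6 D=0 ZF=0 PC=11
Step 32: PC=11 exec 'MOV C, 4'. After: A=1 B=10 C=4 D=0 ZF=0 PC=12
Step 33: PC=12 exec 'MOV D, 4'. After: A=1 B=10 C=4 D=4 ZF=0 PC=13
Step 34: PC=13 exec 'HALT'. After: A=1 B=10 C=4 D=4 ZF=0 PC=13 HALTED

Answer: 1 10 4 4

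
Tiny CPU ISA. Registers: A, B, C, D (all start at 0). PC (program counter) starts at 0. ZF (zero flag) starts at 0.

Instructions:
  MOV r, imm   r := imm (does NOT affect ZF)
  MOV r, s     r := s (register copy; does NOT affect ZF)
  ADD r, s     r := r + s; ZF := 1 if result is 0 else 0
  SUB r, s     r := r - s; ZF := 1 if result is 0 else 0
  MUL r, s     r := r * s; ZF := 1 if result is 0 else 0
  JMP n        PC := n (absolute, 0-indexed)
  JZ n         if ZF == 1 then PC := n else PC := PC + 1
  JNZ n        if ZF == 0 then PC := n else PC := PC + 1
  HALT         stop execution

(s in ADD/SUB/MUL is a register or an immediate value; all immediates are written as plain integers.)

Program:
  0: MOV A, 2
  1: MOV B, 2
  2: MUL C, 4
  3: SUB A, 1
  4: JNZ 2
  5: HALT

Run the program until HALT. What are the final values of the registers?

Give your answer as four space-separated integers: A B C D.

Step 1: PC=0 exec 'MOV A, 2'. After: A=2 B=0 C=0 D=0 ZF=0 PC=1
Step 2: PC=1 exec 'MOV B, 2'. After: A=2 B=2 C=0 D=0 ZF=0 PC=2
Step 3: PC=2 exec 'MUL C, 4'. After: A=2 B=2 C=0 D=0 ZF=1 PC=3
Step 4: PC=3 exec 'SUB A, 1'. After: A=1 B=2 C=0 D=0 ZF=0 PC=4
Step 5: PC=4 exec 'JNZ 2'. After: A=1 B=2 C=0 D=0 ZF=0 PC=2
Step 6: PC=2 exec 'MUL C, 4'. After: A=1 B=2 C=0 D=0 ZF=1 PC=3
Step 7: PC=3 exec 'SUB A, 1'. After: A=0 B=2 C=0 D=0 ZF=1 PC=4
Step 8: PC=4 exec 'JNZ 2'. After: A=0 B=2 C=0 D=0 ZF=1 PC=5
Step 9: PC=5 exec 'HALT'. After: A=0 B=2 C=0 D=0 ZF=1 PC=5 HALTED

Answer: 0 2 0 0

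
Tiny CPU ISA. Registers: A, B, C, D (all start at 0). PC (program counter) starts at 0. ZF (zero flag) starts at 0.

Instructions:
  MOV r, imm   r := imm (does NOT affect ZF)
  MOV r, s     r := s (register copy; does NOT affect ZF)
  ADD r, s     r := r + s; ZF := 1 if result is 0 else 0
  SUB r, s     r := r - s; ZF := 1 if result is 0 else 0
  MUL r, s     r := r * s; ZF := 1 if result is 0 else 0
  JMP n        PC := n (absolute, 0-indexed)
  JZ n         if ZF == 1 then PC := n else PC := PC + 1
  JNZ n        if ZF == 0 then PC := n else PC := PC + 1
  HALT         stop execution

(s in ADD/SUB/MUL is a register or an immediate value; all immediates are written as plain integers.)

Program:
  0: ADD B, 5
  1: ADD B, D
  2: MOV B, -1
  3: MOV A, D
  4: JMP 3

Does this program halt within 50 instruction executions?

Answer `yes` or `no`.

Answer: no

Derivation:
Step 1: PC=0 exec 'ADD B, 5'. After: A=0 B=5 C=0 D=0 ZF=0 PC=1
Step 2: PC=1 exec 'ADD B, D'. After: A=0 B=5 C=0 D=0 ZF=0 PC=2
Step 3: PC=2 exec 'MOV B, -1'. After: A=0 B=-1 C=0 D=0 ZF=0 PC=3
Step 4: PC=3 exec 'MOV A, D'. After: A=0 B=-1 C=0 D=0 ZF=0 PC=4
Step 5: PC=4 exec 'JMP 3'. After: A=0 B=-1 C=0 D=0 ZF=0 PC=3
State after step 5 equals state after step 3: the program is in a cycle of length 2 and will never halt.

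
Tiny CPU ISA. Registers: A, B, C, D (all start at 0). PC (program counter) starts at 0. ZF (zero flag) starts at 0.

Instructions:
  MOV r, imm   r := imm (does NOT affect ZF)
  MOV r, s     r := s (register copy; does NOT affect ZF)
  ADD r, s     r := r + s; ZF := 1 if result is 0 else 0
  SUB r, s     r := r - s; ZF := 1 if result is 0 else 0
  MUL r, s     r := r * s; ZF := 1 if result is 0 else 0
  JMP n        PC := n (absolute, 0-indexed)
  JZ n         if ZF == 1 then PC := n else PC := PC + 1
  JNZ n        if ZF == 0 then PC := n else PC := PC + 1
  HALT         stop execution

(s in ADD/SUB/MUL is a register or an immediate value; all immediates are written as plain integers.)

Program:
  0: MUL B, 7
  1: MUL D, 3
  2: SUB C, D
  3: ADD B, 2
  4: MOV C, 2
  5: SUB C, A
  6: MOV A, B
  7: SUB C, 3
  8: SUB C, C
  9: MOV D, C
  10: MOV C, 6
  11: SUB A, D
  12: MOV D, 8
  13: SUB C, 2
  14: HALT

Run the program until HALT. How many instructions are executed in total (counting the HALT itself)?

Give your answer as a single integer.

Answer: 15

Derivation:
Step 1: PC=0 exec 'MUL B, 7'. After: A=0 B=0 C=0 D=0 ZF=1 PC=1
Step 2: PC=1 exec 'MUL D, 3'. After: A=0 B=0 C=0 D=0 ZF=1 PC=2
Step 3: PC=2 exec 'SUB C, D'. After: A=0 B=0 C=0 D=0 ZF=1 PC=3
Step 4: PC=3 exec 'ADD B, 2'. After: A=0 B=2 C=0 D=0 ZF=0 PC=4
Step 5: PC=4 exec 'MOV C, 2'. After: A=0 B=2 C=2 D=0 ZF=0 PC=5
Step 6: PC=5 exec 'SUB C, A'. After: A=0 B=2 C=2 D=0 ZF=0 PC=6
Step 7: PC=6 exec 'MOV A, B'. After: A=2 B=2 C=2 D=0 ZF=0 PC=7
Step 8: PC=7 exec 'SUB C, 3'. After: A=2 B=2 C=-1 D=0 ZF=0 PC=8
Step 9: PC=8 exec 'SUB C, C'. After: A=2 B=2 C=0 D=0 ZF=1 PC=9
Step 10: PC=9 exec 'MOV D, C'. After: A=2 B=2 C=0 D=0 ZF=1 PC=10
Step 11: PC=10 exec 'MOV C, 6'. After: A=2 B=2 C=6 D=0 ZF=1 PC=11
Step 12: PC=11 exec 'SUB A, D'. After: A=2 B=2 C=6 D=0 ZF=0 PC=12
Step 13: PC=12 exec 'MOV D, 8'. After: A=2 B=2 C=6 D=8 ZF=0 PC=13
Step 14: PC=13 exec 'SUB C, 2'. After: A=2 B=2 C=4 D=8 ZF=0 PC=14
Step 15: PC=14 exec 'HALT'. After: A=2 B=2 C=4 D=8 ZF=0 PC=14 HALTED
Total instructions executed: 15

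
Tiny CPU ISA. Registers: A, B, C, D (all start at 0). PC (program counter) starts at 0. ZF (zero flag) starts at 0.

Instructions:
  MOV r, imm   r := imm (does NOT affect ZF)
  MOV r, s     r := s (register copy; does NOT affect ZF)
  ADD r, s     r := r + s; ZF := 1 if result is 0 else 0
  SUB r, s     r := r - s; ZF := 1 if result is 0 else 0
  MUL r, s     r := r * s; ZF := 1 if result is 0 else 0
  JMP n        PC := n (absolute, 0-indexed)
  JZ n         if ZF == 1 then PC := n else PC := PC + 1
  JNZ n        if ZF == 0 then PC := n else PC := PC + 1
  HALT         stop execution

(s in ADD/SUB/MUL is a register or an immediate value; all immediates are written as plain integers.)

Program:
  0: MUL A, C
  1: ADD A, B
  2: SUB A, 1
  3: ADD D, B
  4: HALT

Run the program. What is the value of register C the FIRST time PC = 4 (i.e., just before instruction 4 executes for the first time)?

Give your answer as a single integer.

Step 1: PC=0 exec 'MUL A, C'. After: A=0 B=0 C=0 D=0 ZF=1 PC=1
Step 2: PC=1 exec 'ADD A, B'. After: A=0 B=0 C=0 D=0 ZF=1 PC=2
Step 3: PC=2 exec 'SUB A, 1'. After: A=-1 B=0 C=0 D=0 ZF=0 PC=3
Step 4: PC=3 exec 'ADD D, B'. After: A=-1 B=0 C=0 D=0 ZF=1 PC=4
First time PC=4: C=0

0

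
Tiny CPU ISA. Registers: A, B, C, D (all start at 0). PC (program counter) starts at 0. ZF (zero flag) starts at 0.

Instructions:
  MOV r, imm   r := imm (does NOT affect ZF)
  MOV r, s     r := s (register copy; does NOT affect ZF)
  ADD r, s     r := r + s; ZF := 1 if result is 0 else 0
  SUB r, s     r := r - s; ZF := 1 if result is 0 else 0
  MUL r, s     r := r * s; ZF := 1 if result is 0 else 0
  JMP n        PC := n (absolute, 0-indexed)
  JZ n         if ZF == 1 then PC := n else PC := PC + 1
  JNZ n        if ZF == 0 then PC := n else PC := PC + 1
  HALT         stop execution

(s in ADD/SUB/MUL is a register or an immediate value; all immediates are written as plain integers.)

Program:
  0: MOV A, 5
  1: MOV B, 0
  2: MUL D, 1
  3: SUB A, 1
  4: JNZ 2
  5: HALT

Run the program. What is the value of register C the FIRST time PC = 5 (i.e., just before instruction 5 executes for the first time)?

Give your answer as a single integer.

Step 1: PC=0 exec 'MOV A, 5'. After: A=5 B=0 C=0 D=0 ZF=0 PC=1
Step 2: PC=1 exec 'MOV B, 0'. After: A=5 B=0 C=0 D=0 ZF=0 PC=2
Step 3: PC=2 exec 'MUL D, 1'. After: A=5 B=0 C=0 D=0 ZF=1 PC=3
Step 4: PC=3 exec 'SUB A, 1'. After: A=4 B=0 C=0 D=0 ZF=0 PC=4
Step 5: PC=4 exec 'JNZ 2'. After: A=4 B=0 C=0 D=0 ZF=0 PC=2
Step 6: PC=2 exec 'MUL D, 1'. After: A=4 B=0 C=0 D=0 ZF=1 PC=3
Step 7: PC=3 exec 'SUB A, 1'. After: A=3 B=0 C=0 D=0 ZF=0 PC=4
Step 8: PC=4 exec 'JNZ 2'. After: A=3 B=0 C=0 D=0 ZF=0 PC=2
Step 9: PC=2 exec 'MUL D, 1'. After: A=3 B=0 C=0 D=0 ZF=1 PC=3
Step 10: PC=3 exec 'SUB A, 1'. After: A=2 B=0 C=0 D=0 ZF=0 PC=4
Step 11: PC=4 exec 'JNZ 2'. After: A=2 B=0 C=0 D=0 ZF=0 PC=2
Step 12: PC=2 exec 'MUL D, 1'. After: A=2 B=0 C=0 D=0 ZF=1 PC=3
Step 13: PC=3 exec 'SUB A, 1'. After: A=1 B=0 C=0 D=0 ZF=0 PC=4
Step 14: PC=4 exec 'JNZ 2'. After: A=1 B=0 C=0 D=0 ZF=0 PC=2
Step 15: PC=2 exec 'MUL D, 1'. After: A=1 B=0 C=0 D=0 ZF=1 PC=3
Step 16: PC=3 exec 'SUB A, 1'. After: A=0 B=0 C=0 D=0 ZF=1 PC=4
Step 17: PC=4 exec 'JNZ 2'. After: A=0 B=0 C=0 D=0 ZF=1 PC=5
First time PC=5: C=0

0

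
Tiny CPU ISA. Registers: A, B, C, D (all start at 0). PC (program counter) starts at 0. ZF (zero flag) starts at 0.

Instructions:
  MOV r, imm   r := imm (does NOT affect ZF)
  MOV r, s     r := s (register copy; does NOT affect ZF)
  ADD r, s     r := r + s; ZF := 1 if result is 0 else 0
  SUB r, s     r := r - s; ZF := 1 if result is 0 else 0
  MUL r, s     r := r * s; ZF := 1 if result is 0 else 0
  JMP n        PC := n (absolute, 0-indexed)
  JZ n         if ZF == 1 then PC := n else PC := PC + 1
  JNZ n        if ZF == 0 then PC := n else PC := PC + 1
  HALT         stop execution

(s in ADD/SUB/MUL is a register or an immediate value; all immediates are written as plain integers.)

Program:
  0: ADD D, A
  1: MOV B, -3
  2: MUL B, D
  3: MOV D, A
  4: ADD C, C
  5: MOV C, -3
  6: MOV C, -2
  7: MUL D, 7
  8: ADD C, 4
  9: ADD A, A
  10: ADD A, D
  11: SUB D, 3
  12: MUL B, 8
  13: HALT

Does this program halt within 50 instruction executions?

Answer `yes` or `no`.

Step 1: PC=0 exec 'ADD D, A'. After: A=0 B=0 C=0 D=0 ZF=1 PC=1
Step 2: PC=1 exec 'MOV B, -3'. After: A=0 B=-3 C=0 D=0 ZF=1 PC=2
Step 3: PC=2 exec 'MUL B, D'. After: A=0 B=0 C=0 D=0 ZF=1 PC=3
Step 4: PC=3 exec 'MOV D, A'. After: A=0 B=0 C=0 D=0 ZF=1 PC=4
Step 5: PC=4 exec 'ADD C, C'. After: A=0 B=0 C=0 D=0 ZF=1 PC=5
Step 6: PC=5 exec 'MOV C, -3'. After: A=0 B=0 C=-3 D=0 ZF=1 PC=6
Step 7: PC=6 exec 'MOV C, -2'. After: A=0 B=0 C=-2 D=0 ZF=1 PC=7
Step 8: PC=7 exec 'MUL D, 7'. After: A=0 B=0 C=-2 D=0 ZF=1 PC=8
Step 9: PC=8 exec 'ADD C, 4'. After: A=0 B=0 C=2 D=0 ZF=0 PC=9
Step 10: PC=9 exec 'ADD A, A'. After: A=0 B=0 C=2 D=0 ZF=1 PC=10
Step 11: PC=10 exec 'ADD A, D'. After: A=0 B=0 C=2 D=0 ZF=1 PC=11
Step 12: PC=11 exec 'SUB D, 3'. After: A=0 B=0 C=2 D=-3 ZF=0 PC=12
Step 13: PC=12 exec 'MUL B, 8'. After: A=0 B=0 C=2 D=-3 ZF=1 PC=13
Step 14: PC=13 exec 'HALT'. After: A=0 B=0 C=2 D=-3 ZF=1 PC=13 HALTED

Answer: yes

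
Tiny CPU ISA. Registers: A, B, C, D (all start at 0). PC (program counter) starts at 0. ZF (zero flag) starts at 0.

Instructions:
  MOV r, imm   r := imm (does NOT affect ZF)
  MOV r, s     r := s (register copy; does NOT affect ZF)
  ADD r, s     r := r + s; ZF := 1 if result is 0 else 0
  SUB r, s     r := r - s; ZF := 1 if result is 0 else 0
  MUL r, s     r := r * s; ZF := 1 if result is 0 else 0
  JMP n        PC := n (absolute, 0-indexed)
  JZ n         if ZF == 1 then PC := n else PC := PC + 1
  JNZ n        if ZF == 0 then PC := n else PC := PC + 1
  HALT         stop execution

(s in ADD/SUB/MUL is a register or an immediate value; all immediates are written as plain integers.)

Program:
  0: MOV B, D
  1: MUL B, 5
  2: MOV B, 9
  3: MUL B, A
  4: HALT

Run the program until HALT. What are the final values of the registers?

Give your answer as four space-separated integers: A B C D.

Answer: 0 0 0 0

Derivation:
Step 1: PC=0 exec 'MOV B, D'. After: A=0 B=0 C=0 D=0 ZF=0 PC=1
Step 2: PC=1 exec 'MUL B, 5'. After: A=0 B=0 C=0 D=0 ZF=1 PC=2
Step 3: PC=2 exec 'MOV B, 9'. After: A=0 B=9 C=0 D=0 ZF=1 PC=3
Step 4: PC=3 exec 'MUL B, A'. After: A=0 B=0 C=0 D=0 ZF=1 PC=4
Step 5: PC=4 exec 'HALT'. After: A=0 B=0 C=0 D=0 ZF=1 PC=4 HALTED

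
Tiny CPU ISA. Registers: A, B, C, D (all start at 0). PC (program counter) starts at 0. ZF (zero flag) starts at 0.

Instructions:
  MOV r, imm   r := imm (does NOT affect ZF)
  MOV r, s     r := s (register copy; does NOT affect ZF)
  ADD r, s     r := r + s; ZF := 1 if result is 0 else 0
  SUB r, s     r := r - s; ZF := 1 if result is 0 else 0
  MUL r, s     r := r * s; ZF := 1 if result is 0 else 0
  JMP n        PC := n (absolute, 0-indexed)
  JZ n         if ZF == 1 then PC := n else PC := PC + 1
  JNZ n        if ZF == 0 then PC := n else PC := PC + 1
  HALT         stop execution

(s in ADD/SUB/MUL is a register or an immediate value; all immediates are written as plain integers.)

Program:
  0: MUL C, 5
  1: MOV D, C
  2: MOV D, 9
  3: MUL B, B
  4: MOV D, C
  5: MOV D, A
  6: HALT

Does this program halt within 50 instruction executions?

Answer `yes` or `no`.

Answer: yes

Derivation:
Step 1: PC=0 exec 'MUL C, 5'. After: A=0 B=0 C=0 D=0 ZF=1 PC=1
Step 2: PC=1 exec 'MOV D, C'. After: A=0 B=0 C=0 D=0 ZF=1 PC=2
Step 3: PC=2 exec 'MOV D, 9'. After: A=0 B=0 C=0 D=9 ZF=1 PC=3
Step 4: PC=3 exec 'MUL B, B'. After: A=0 B=0 C=0 D=9 ZF=1 PC=4
Step 5: PC=4 exec 'MOV D, C'. After: A=0 B=0 C=0 D=0 ZF=1 PC=5
Step 6: PC=5 exec 'MOV D, A'. After: A=0 B=0 C=0 D=0 ZF=1 PC=6
Step 7: PC=6 exec 'HALT'. After: A=0 B=0 C=0 D=0 ZF=1 PC=6 HALTED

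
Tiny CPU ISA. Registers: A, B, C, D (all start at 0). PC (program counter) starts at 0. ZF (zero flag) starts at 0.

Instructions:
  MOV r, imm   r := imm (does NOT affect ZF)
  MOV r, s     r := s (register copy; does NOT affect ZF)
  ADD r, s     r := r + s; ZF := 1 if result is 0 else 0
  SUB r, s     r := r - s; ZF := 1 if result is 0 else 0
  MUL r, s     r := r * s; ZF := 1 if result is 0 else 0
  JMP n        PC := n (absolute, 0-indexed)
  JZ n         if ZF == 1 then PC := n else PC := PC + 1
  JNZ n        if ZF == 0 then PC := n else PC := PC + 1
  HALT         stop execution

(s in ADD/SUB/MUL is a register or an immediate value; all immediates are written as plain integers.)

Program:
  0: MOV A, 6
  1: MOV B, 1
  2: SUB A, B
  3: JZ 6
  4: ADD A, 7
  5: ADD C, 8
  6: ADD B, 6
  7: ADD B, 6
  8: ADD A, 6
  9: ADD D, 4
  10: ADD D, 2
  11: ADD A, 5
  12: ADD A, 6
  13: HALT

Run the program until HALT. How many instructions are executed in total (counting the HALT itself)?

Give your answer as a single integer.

Answer: 14

Derivation:
Step 1: PC=0 exec 'MOV A, 6'. After: A=6 B=0 C=0 D=0 ZF=0 PC=1
Step 2: PC=1 exec 'MOV B, 1'. After: A=6 B=1 C=0 D=0 ZF=0 PC=2
Step 3: PC=2 exec 'SUB A, B'. After: A=5 B=1 C=0 D=0 ZF=0 PC=3
Step 4: PC=3 exec 'JZ 6'. After: A=5 B=1 C=0 D=0 ZF=0 PC=4
Step 5: PC=4 exec 'ADD A, 7'. After: A=12 B=1 C=0 D=0 ZF=0 PC=5
Step 6: PC=5 exec 'ADD C, 8'. After: A=12 B=1 C=8 D=0 ZF=0 PC=6
Step 7: PC=6 exec 'ADD B, 6'. After: A=12 B=7 C=8 D=0 ZF=0 PC=7
Step 8: PC=7 exec 'ADD B, 6'. After: A=12 B=13 C=8 D=0 ZF=0 PC=8
Step 9: PC=8 exec 'ADD A, 6'. After: A=18 B=13 C=8 D=0 ZF=0 PC=9
Step 10: PC=9 exec 'ADD D, 4'. After: A=18 B=13 C=8 D=4 ZF=0 PC=10
Step 11: PC=10 exec 'ADD D, 2'. After: A=18 B=13 C=8 D=6 ZF=0 PC=11
Step 12: PC=11 exec 'ADD A, 5'. After: A=23 B=13 C=8 D=6 ZF=0 PC=12
Step 13: PC=12 exec 'ADD A, 6'. After: A=29 B=13 C=8 D=6 ZF=0 PC=13
Step 14: PC=13 exec 'HALT'. After: A=29 B=13 C=8 D=6 ZF=0 PC=13 HALTED
Total instructions executed: 14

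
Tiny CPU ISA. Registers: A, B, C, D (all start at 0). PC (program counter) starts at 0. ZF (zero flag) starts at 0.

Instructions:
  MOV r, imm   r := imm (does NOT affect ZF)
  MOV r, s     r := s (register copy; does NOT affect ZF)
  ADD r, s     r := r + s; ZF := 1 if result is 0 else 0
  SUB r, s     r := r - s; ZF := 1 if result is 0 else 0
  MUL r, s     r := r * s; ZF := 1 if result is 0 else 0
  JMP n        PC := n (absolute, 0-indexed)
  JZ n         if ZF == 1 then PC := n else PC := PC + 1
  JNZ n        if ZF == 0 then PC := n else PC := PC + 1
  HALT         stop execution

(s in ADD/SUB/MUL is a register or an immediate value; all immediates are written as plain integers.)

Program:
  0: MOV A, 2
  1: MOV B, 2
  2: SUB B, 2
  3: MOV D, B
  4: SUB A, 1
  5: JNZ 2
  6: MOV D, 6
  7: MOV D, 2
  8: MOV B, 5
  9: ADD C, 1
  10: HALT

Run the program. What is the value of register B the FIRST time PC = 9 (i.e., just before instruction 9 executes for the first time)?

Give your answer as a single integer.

Step 1: PC=0 exec 'MOV A, 2'. After: A=2 B=0 C=0 D=0 ZF=0 PC=1
Step 2: PC=1 exec 'MOV B, 2'. After: A=2 B=2 C=0 D=0 ZF=0 PC=2
Step 3: PC=2 exec 'SUB B, 2'. After: A=2 B=0 C=0 D=0 ZF=1 PC=3
Step 4: PC=3 exec 'MOV D, B'. After: A=2 B=0 C=0 D=0 ZF=1 PC=4
Step 5: PC=4 exec 'SUB A, 1'. After: A=1 B=0 C=0 D=0 ZF=0 PC=5
Step 6: PC=5 exec 'JNZ 2'. After: A=1 B=0 C=0 D=0 ZF=0 PC=2
Step 7: PC=2 exec 'SUB B, 2'. After: A=1 B=-2 C=0 D=0 ZF=0 PC=3
Step 8: PC=3 exec 'MOV D, B'. After: A=1 B=-2 C=0 D=-2 ZF=0 PC=4
Step 9: PC=4 exec 'SUB A, 1'. After: A=0 B=-2 C=0 D=-2 ZF=1 PC=5
Step 10: PC=5 exec 'JNZ 2'. After: A=0 B=-2 C=0 D=-2 ZF=1 PC=6
Step 11: PC=6 exec 'MOV D, 6'. After: A=0 B=-2 C=0 D=6 ZF=1 PC=7
Step 12: PC=7 exec 'MOV D, 2'. After: A=0 B=-2 C=0 D=2 ZF=1 PC=8
Step 13: PC=8 exec 'MOV B, 5'. After: A=0 B=5 C=0 D=2 ZF=1 PC=9
First time PC=9: B=5

5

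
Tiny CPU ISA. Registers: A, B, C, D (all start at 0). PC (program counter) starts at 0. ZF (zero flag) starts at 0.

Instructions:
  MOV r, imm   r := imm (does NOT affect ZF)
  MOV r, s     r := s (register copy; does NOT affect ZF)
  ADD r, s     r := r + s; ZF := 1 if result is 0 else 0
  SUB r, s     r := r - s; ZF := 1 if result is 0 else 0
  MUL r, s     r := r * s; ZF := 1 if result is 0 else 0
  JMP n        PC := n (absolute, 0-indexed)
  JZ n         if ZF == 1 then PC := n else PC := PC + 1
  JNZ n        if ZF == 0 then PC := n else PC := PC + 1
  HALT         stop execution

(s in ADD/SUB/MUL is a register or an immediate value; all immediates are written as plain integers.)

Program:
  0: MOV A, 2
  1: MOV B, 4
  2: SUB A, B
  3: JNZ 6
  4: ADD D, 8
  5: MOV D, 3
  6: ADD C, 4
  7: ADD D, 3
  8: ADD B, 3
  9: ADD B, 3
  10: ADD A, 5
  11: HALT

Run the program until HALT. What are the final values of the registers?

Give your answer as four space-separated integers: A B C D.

Answer: 3 10 4 3

Derivation:
Step 1: PC=0 exec 'MOV A, 2'. After: A=2 B=0 C=0 D=0 ZF=0 PC=1
Step 2: PC=1 exec 'MOV B, 4'. After: A=2 B=4 C=0 D=0 ZF=0 PC=2
Step 3: PC=2 exec 'SUB A, B'. After: A=-2 B=4 C=0 D=0 ZF=0 PC=3
Step 4: PC=3 exec 'JNZ 6'. After: A=-2 B=4 C=0 D=0 ZF=0 PC=6
Step 5: PC=6 exec 'ADD C, 4'. After: A=-2 B=4 C=4 D=0 ZF=0 PC=7
Step 6: PC=7 exec 'ADD D, 3'. After: A=-2 B=4 C=4 D=3 ZF=0 PC=8
Step 7: PC=8 exec 'ADD B, 3'. After: A=-2 B=7 C=4 D=3 ZF=0 PC=9
Step 8: PC=9 exec 'ADD B, 3'. After: A=-2 B=10 C=4 D=3 ZF=0 PC=10
Step 9: PC=10 exec 'ADD A, 5'. After: A=3 B=10 C=4 D=3 ZF=0 PC=11
Step 10: PC=11 exec 'HALT'. After: A=3 B=10 C=4 D=3 ZF=0 PC=11 HALTED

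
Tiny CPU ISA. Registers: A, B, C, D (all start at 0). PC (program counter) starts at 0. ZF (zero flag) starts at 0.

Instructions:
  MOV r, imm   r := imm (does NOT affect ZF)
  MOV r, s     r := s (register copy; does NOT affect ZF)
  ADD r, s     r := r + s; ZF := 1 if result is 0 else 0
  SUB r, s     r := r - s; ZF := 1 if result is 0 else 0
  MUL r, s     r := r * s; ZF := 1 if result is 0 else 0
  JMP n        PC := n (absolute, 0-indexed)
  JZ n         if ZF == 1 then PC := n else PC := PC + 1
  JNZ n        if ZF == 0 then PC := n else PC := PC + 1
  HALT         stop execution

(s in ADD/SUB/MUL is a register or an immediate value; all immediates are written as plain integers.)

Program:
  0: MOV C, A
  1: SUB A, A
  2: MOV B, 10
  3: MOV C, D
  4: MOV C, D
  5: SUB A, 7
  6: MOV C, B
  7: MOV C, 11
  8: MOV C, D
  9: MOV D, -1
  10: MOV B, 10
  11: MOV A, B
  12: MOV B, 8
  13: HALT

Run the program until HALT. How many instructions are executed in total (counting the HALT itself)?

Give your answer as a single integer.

Step 1: PC=0 exec 'MOV C, A'. After: A=0 B=0 C=0 D=0 ZF=0 PC=1
Step 2: PC=1 exec 'SUB A, A'. After: A=0 B=0 C=0 D=0 ZF=1 PC=2
Step 3: PC=2 exec 'MOV B, 10'. After: A=0 B=10 C=0 D=0 ZF=1 PC=3
Step 4: PC=3 exec 'MOV C, D'. After: A=0 B=10 C=0 D=0 ZF=1 PC=4
Step 5: PC=4 exec 'MOV C, D'. After: A=0 B=10 C=0 D=0 ZF=1 PC=5
Step 6: PC=5 exec 'SUB A, 7'. After: A=-7 B=10 C=0 D=0 ZF=0 PC=6
Step 7: PC=6 exec 'MOV C, B'. After: A=-7 B=10 C=10 D=0 ZF=0 PC=7
Step 8: PC=7 exec 'MOV C, 11'. After: A=-7 B=10 C=11 D=0 ZF=0 PC=8
Step 9: PC=8 exec 'MOV C, D'. After: A=-7 B=10 C=0 D=0 ZF=0 PC=9
Step 10: PC=9 exec 'MOV D, -1'. After: A=-7 B=10 C=0 D=-1 ZF=0 PC=10
Step 11: PC=10 exec 'MOV B, 10'. After: A=-7 B=10 C=0 D=-1 ZF=0 PC=11
Step 12: PC=11 exec 'MOV A, B'. After: A=10 B=10 C=0 D=-1 ZF=0 PC=12
Step 13: PC=12 exec 'MOV B, 8'. After: A=10 B=8 C=0 D=-1 ZF=0 PC=13
Step 14: PC=13 exec 'HALT'. After: A=10 B=8 C=0 D=-1 ZF=0 PC=13 HALTED
Total instructions executed: 14

Answer: 14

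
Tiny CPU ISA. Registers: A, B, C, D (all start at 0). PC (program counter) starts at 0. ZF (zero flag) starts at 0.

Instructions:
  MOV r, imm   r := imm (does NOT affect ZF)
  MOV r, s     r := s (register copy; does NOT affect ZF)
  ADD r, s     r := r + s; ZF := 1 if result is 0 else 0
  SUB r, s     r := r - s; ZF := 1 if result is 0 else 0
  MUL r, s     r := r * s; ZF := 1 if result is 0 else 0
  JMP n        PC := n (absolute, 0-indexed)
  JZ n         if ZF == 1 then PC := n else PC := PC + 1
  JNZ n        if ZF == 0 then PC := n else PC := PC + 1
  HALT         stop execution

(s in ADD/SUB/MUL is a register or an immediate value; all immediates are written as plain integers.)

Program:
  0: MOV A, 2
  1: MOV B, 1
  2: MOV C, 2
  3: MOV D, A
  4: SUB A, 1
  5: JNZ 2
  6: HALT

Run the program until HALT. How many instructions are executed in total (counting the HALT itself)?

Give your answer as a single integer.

Answer: 11

Derivation:
Step 1: PC=0 exec 'MOV A, 2'. After: A=2 B=0 C=0 D=0 ZF=0 PC=1
Step 2: PC=1 exec 'MOV B, 1'. After: A=2 B=1 C=0 D=0 ZF=0 PC=2
Step 3: PC=2 exec 'MOV C, 2'. After: A=2 B=1 C=2 D=0 ZF=0 PC=3
Step 4: PC=3 exec 'MOV D, A'. After: A=2 B=1 C=2 D=2 ZF=0 PC=4
Step 5: PC=4 exec 'SUB A, 1'. After: A=1 B=1 C=2 D=2 ZF=0 PC=5
Step 6: PC=5 exec 'JNZ 2'. After: A=1 B=1 C=2 D=2 ZF=0 PC=2
Step 7: PC=2 exec 'MOV C, 2'. After: A=1 B=1 C=2 D=2 ZF=0 PC=3
Step 8: PC=3 exec 'MOV D, A'. After: A=1 B=1 C=2 D=1 ZF=0 PC=4
Step 9: PC=4 exec 'SUB A, 1'. After: A=0 B=1 C=2 D=1 ZF=1 PC=5
Step 10: PC=5 exec 'JNZ 2'. After: A=0 B=1 C=2 D=1 ZF=1 PC=6
Step 11: PC=6 exec 'HALT'. After: A=0 B=1 C=2 D=1 ZF=1 PC=6 HALTED
Total instructions executed: 11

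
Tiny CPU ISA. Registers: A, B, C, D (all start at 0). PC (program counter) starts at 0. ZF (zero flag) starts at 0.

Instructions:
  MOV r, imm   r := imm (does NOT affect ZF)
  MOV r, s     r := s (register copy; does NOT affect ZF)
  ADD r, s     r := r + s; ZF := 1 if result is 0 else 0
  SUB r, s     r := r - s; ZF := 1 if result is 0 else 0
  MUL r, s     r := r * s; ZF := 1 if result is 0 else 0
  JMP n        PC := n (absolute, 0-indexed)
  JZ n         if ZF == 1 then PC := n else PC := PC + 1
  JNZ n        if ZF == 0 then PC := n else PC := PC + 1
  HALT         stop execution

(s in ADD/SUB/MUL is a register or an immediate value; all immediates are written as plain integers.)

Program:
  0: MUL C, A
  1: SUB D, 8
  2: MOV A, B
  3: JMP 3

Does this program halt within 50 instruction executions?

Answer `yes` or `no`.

Answer: no

Derivation:
Step 1: PC=0 exec 'MUL C, A'. After: A=0 B=0 C=0 D=0 ZF=1 PC=1
Step 2: PC=1 exec 'SUB D, 8'. After: A=0 B=0 C=0 D=-8 ZF=0 PC=2
Step 3: PC=2 exec 'MOV A, B'. After: A=0 B=0 C=0 D=-8 ZF=0 PC=3
Step 4: PC=3 exec 'JMP 3'. After: A=0 B=0 C=0 D=-8 ZF=0 PC=3
State after step 4 equals state after step 3: the program is in a cycle of length 1 and will never halt.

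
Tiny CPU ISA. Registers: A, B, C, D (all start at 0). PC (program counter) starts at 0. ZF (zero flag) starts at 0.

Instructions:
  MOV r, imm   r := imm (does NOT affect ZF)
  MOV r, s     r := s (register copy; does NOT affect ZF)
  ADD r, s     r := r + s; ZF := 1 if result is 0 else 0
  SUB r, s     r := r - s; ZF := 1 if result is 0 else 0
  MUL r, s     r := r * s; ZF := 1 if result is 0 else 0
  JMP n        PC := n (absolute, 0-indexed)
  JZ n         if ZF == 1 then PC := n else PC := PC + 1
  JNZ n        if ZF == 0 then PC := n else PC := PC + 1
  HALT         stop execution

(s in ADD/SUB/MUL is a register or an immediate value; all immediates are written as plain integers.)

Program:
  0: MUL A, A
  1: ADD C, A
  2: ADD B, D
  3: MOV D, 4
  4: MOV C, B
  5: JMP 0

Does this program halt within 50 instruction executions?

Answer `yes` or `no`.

Step 1: PC=0 exec 'MUL A, A'. After: A=0 B=0 C=0 D=0 ZF=1 PC=1
Step 2: PC=1 exec 'ADD C, A'. After: A=0 B=0 C=0 D=0 ZF=1 PC=2
Step 3: PC=2 exec 'ADD B, D'. After: A=0 B=0 C=0 D=0 ZF=1 PC=3
Step 4: PC=3 exec 'MOV D, 4'. After: A=0 B=0 C=0 D=4 ZF=1 PC=4
Step 5: PC=4 exec 'MOV C, B'. After: A=0 B=0 C=0 D=4 ZF=1 PC=5
Step 6: PC=5 exec 'JMP 0'. After: A=0 B=0 C=0 D=4 ZF=1 PC=0
Step 7: PC=0 exec 'MUL A, A'. After: A=0 B=0 C=0 D=4 ZF=1 PC=1
Step 8: PC=1 exec 'ADD C, A'. After: A=0 B=0 C=0 D=4 ZF=1 PC=2
Step 9: PC=2 exec 'ADD B, D'. After: A=0 B=4 C=0 D=4 ZF=0 PC=3
Step 10: PC=3 exec 'MOV D, 4'. After: A=0 B=4 C=0 D=4 ZF=0 PC=4
Step 11: PC=4 exec 'MOV C, B'. After: A=0 B=4 C=4 D=4 ZF=0 PC=5
Step 12: PC=5 exec 'JMP 0'. After: A=0 B=4 C=4 D=4 ZF=0 PC=0
Step 13: PC=0 exec 'MUL A, A'. After: A=0 B=4 C=4 D=4 ZF=1 PC=1
Step 14: PC=1 exec 'ADD C, A'. After: A=0 B=4 C=4 D=4 ZF=0 PC=2
Step 15: PC=2 exec 'ADD B, D'. After: A=0 B=8 C=4 D=4 ZF=0 PC=3
After 50 steps: not halted. PC revisits the same instructions with no path to HALT; will never halt.

Answer: no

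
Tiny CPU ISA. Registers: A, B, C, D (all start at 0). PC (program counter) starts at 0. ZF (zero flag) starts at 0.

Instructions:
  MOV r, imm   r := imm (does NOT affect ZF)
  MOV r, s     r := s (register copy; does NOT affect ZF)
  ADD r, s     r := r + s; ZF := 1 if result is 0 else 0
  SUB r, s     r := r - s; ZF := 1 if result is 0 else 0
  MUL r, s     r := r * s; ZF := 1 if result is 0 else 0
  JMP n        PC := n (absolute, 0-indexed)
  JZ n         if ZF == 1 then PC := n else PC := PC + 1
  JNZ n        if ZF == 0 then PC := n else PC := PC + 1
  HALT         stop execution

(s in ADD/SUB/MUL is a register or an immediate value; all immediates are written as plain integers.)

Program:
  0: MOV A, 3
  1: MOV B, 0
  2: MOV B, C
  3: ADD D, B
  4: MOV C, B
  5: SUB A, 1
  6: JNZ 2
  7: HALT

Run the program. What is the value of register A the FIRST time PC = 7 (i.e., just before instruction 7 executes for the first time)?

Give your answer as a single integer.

Step 1: PC=0 exec 'MOV A, 3'. After: A=3 B=0 C=0 D=0 ZF=0 PC=1
Step 2: PC=1 exec 'MOV B, 0'. After: A=3 B=0 C=0 D=0 ZF=0 PC=2
Step 3: PC=2 exec 'MOV B, C'. After: A=3 B=0 C=0 D=0 ZF=0 PC=3
Step 4: PC=3 exec 'ADD D, B'. After: A=3 B=0 C=0 D=0 ZF=1 PC=4
Step 5: PC=4 exec 'MOV C, B'. After: A=3 B=0 C=0 D=0 ZF=1 PC=5
Step 6: PC=5 exec 'SUB A, 1'. After: A=2 B=0 C=0 D=0 ZF=0 PC=6
Step 7: PC=6 exec 'JNZ 2'. After: A=2 B=0 C=0 D=0 ZF=0 PC=2
Step 8: PC=2 exec 'MOV B, C'. After: A=2 B=0 C=0 D=0 ZF=0 PC=3
Step 9: PC=3 exec 'ADD D, B'. After: A=2 B=0 C=0 D=0 ZF=1 PC=4
Step 10: PC=4 exec 'MOV C, B'. After: A=2 B=0 C=0 D=0 ZF=1 PC=5
Step 11: PC=5 exec 'SUB A, 1'. After: A=1 B=0 C=0 D=0 ZF=0 PC=6
Step 12: PC=6 exec 'JNZ 2'. After: A=1 B=0 C=0 D=0 ZF=0 PC=2
Step 13: PC=2 exec 'MOV B, C'. After: A=1 B=0 C=0 D=0 ZF=0 PC=3
Step 14: PC=3 exec 'ADD D, B'. After: A=1 B=0 C=0 D=0 ZF=1 PC=4
Step 15: PC=4 exec 'MOV C, B'. After: A=1 B=0 C=0 D=0 ZF=1 PC=5
Step 16: PC=5 exec 'SUB A, 1'. After: A=0 B=0 C=0 D=0 ZF=1 PC=6
Step 17: PC=6 exec 'JNZ 2'. After: A=0 B=0 C=0 D=0 ZF=1 PC=7
First time PC=7: A=0

0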